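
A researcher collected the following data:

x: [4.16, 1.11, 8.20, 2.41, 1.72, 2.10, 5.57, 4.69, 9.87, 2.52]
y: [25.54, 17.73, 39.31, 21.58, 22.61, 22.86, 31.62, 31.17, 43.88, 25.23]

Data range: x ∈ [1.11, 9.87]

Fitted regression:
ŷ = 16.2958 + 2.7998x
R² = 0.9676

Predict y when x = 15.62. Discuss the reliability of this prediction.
ŷ = 60.0287 (extrapolation — x = 15.62 lies outside [1.11, 9.87], so reliability is low).

Prediction calculation:
ŷ = 16.2958 + 2.7998 × 15.62
ŷ = 60.0287

Reliability:
- Data range: x ∈ [1.11, 9.87]
- Prediction point: x = 15.62 is 5.75 units above the observed range → this is EXTRAPOLATION, not interpolation

Why that matters here:
- There are no observations near this x to validate the fitted line there
- The standard error of prediction grows with (x − x̄)², and x = 15.62 is far from x̄ = 4.24

A defensible statement: 'if the linear trend continued to x = 15.62, y would be about 60.0287' — the premise is untested.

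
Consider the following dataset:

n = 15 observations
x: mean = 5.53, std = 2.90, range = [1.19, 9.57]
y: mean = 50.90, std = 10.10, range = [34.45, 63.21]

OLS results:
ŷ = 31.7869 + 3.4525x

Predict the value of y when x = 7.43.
ŷ = 57.4390

Plug x = 7.43 into the fitted line:

ŷ = 31.7869 + 3.4525 × 7.43
ŷ = 31.7869 + 25.6521
ŷ = 57.4390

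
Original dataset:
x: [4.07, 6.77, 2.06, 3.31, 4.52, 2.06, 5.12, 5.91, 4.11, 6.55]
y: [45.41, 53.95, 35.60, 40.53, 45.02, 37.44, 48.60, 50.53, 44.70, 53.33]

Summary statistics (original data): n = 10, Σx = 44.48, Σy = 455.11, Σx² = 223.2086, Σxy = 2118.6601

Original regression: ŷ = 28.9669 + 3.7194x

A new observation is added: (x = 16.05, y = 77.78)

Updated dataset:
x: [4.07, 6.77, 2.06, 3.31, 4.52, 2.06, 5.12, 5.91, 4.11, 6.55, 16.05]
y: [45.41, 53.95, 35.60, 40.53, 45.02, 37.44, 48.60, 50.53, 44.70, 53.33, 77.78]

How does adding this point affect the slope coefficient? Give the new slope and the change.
The slope changes from 3.7194 to 2.9424 (change of -0.7770, or -20.9%).

The new point has HIGH LEVERAGE: x = 16.05 is far from the original mean x̄ = 44.48/10 ≈ 4.45 (original range [2.06, 6.77]).

Step 1: Update the sums with the new point (n goes from 10 to 11)
Σx  = 44.48 + 16.05 = 60.53
Σy  = 455.11 + 77.78 = 532.89
Σx² = 223.2086 + 16.05² = 223.2086 + 257.6025 = 480.8111
Σxy = 2118.6601 + 16.05×77.78 = 2118.6601 + 1248.3690 = 3367.0291

Step 2: Recompute the slope with b₁ = (nΣxy − ΣxΣy) / (nΣx² − (Σx)²)
Numerator   = 11×3367.0291 − 60.53×532.89 = 37037.3201 − 32255.8317 = 4781.4884
Denominator = 11×480.8111 − 60.53² = 5288.9221 − 3663.8809 = 1625.0412
b₁(new) = 4781.4884 / 1625.0412 = 2.9424

(Same formula on the original sums: (10×2118.6601 − 44.48×455.11) / (10×223.2086 − 44.48²) = 943.3082 / 253.6156 = 3.7194, matching the given fit.)

Step 3: Change in slope
Δβ₁ = 2.9424 − 3.7194 = -0.7770
Relative change = -0.7770 / 3.7194 × 100% = -20.9%
→ the slope decreases when the point is added.

Because the point sits below the extension of the original line at a high-leverage x, it tilts the fit down.
In practice: investigate whether it comes from the same population as the rest of the sample.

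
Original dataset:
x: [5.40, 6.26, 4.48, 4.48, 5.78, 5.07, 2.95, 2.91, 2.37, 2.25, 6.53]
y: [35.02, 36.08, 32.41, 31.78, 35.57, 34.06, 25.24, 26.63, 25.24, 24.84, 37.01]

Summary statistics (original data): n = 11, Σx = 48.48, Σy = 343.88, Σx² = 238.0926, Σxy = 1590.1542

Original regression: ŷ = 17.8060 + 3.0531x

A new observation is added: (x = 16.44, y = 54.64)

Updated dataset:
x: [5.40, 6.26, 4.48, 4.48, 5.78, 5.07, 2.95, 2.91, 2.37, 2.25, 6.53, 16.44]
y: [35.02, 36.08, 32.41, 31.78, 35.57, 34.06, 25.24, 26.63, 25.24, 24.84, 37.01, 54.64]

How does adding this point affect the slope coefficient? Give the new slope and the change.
New slope β₁ = 2.1155 versus 3.0531 before: a change of -0.9376 (-30.7%).

The new point has HIGH LEVERAGE: x = 16.44 is far from the original mean x̄ = 48.48/11 ≈ 4.41 (original range [2.25, 6.53]).

Step 1: Update the sums with the new point (n goes from 11 to 12)
Σx  = 48.48 + 16.44 = 64.92
Σy  = 343.88 + 54.64 = 398.52
Σx² = 238.0926 + 16.44² = 238.0926 + 270.2736 = 508.3662
Σxy = 1590.1542 + 16.44×54.64 = 1590.1542 + 898.2816 = 2488.4358

Step 2: Recompute the slope with b₁ = (nΣxy − ΣxΣy) / (nΣx² − (Σx)²)
Numerator   = 12×2488.4358 − 64.92×398.52 = 29861.2296 − 25871.9184 = 3989.3112
Denominator = 12×508.3662 − 64.92² = 6100.3944 − 4214.6064 = 1885.7880
b₁(new) = 3989.3112 / 1885.7880 = 2.1155

(Same formula on the original sums: (11×1590.1542 − 48.48×343.88) / (11×238.0926 − 48.48²) = 820.3938 / 268.7082 = 3.0531, matching the given fit.)

Step 3: Change in slope
Δβ₁ = 2.1155 − 3.0531 = -0.9376
Relative change = -0.9376 / 3.0531 × 100% = -30.7%
→ the slope decreases when the point is added.

Because the point sits below the extension of the original line at a high-leverage x, it tilts the fit down.
In practice: investigate whether it comes from the same population as the rest of the sample.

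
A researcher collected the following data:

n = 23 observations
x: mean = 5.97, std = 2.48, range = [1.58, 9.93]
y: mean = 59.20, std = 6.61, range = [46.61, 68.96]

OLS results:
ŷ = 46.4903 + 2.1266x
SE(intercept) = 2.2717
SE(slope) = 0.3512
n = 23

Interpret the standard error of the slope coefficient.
SE(β̂₁) = 0.3512 is the estimated standard deviation of the slope estimate across repeated samples; relative to β̂₁ = 2.1266 that is 16.5%, a precise estimate.

SE(β̂₁) = 0.3512 says: if we drew many samples of n = 23 from the same population and refit each time, the fitted slopes would scatter with a standard deviation of roughly 0.3512 around the true β₁.

Relative precision:
- SE / |β̂₁| = 0.3512 / 2.1266 = 16.5%
- Rule of thumb (under 20%: precise; 20% to under 50%: moderately precise; 50% or more: imprecise) → precise

Link to interval estimation: a confidence interval for β₁ is β̂₁ ± t* × 0.3512, so SE sets the half-width per unit of t*.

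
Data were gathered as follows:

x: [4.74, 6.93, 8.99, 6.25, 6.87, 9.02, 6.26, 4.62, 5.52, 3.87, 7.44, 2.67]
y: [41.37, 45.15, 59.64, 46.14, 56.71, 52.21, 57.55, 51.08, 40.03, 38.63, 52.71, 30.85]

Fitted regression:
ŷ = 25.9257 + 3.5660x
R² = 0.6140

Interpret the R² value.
R² = 0.6140 means 61.40% of the variation in y is explained by the linear relationship with x. This indicates a moderate fit.

R² (coefficient of determination) measures the proportion of variance in y explained by the regression model.

Here R² = 0.6140:
- Explained: 61.40% of the variation in y
- Unexplained (residual): 100% − 61.40% = 38.60%
- Rule of thumb (below 0.3 weak; 0.3 to below 0.7 moderate; 0.7 and above strong) → moderate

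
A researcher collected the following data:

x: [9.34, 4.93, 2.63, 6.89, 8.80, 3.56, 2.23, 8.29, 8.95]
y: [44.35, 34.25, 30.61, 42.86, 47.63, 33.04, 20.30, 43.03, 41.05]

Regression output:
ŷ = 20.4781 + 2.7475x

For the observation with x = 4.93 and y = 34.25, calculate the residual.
Residual = 0.2267

The residual is the difference between the actual value and the predicted value:

Residual = y - ŷ

Step 1: Calculate predicted value
ŷ = 20.4781 + 2.7475 × 4.93
ŷ = 34.0233

Step 2: Calculate residual
Residual = 34.25 - 34.0233
Residual = 0.2267

Sign check: y > ŷ, so the point is above the line and the fit underestimates here.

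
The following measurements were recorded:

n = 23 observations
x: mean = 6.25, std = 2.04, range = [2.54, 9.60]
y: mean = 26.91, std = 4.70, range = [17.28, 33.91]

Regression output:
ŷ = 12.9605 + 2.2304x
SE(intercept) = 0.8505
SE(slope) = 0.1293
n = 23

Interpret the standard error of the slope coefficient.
The slope 2.2304 is pinned down to within about ±0.1293 (one SE) by these data — relative uncertainty 5.8%, i.e. precise.

SE(β̂₁) = s / √Sxx, where s is the residual standard deviation and Sxx = Σ(x − x̄)². It is the yardstick for how far β̂₁ = 2.2304 could plausibly be from the true slope.

Relative precision:
- SE / |β̂₁| = 0.1293 / 2.2304 = 5.8%
- Rule of thumb (under 20%: precise; 20% to under 50%: moderately precise; 50% or more: imprecise) → precise

Rough 95% range (±2 SE): 2.2304 ± 0.2586 → (1.9718, 2.4890).

What drives SE(β̂₁): larger n (here n = 23) → smaller SE; more residual scatter → larger SE; wider spread of x values → smaller SE.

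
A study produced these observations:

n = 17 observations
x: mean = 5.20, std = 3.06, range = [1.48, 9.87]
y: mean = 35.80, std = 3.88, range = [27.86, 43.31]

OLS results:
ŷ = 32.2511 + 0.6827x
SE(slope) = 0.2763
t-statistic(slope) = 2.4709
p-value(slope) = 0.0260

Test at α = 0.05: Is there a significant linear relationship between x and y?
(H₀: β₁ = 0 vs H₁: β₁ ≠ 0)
Since p-value = 0.0260 < α = 0.05, reject H₀ — the slope is significantly different from 0.

Hypothesis test for the slope coefficient:

H₀: β₁ = 0 (no linear relationship)
H₁: β₁ ≠ 0 (linear relationship exists)

Test statistic: t = β̂₁ / SE(β̂₁) = 0.6827 / 0.2763 = 2.4709

The p-value (0.0260) is the probability, under H₀, of a t-statistic at least as extreme as |t| = 2.4709 (two-sided, df = n − 2 = 15).

Decision rule: reject H₀ if p-value < α.
p-value = 0.0260 < α = 0.05 → reject H₀.

At α = 0.05 the data do provide convincing evidence of a nonzero slope.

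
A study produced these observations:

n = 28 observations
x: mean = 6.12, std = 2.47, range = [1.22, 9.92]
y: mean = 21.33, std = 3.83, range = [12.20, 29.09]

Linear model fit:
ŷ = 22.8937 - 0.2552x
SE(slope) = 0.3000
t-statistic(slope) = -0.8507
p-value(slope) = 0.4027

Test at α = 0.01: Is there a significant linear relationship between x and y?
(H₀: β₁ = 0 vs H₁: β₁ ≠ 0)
p-value = 0.4027 ≥ α = 0.01, so we fail to reject H₀. The relationship is not significant.

Hypothesis test for the slope coefficient:

H₀: β₁ = 0 (no linear relationship)
H₁: β₁ ≠ 0 (linear relationship exists)

Test statistic: t = β̂₁ / SE(β̂₁) = -0.2552 / 0.3000 = -0.8507

The p-value (0.4027) is the probability, under H₀, of a t-statistic at least as extreme as |t| = 0.8507 (two-sided, df = n − 2 = 26).

Decision rule: reject H₀ if p-value < α.
p-value = 0.4027 ≥ α = 0.01 → fail to reject H₀.

Conclusion: the linear association between x and y is not significant at the 1% level.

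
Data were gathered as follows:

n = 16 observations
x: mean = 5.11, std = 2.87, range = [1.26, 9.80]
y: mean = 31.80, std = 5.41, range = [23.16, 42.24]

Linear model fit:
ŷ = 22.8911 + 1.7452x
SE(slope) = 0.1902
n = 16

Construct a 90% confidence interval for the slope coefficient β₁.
The 90% CI for β₁ is (1.4102, 2.0802)

Confidence interval for the slope:

The 90% CI for β₁ is: β̂₁ ± t*(α/2, n-2) × SE(β̂₁)

Step 1: Find critical t-value
- Confidence level = 0.9
- Degrees of freedom = n - 2 = 16 - 2 = 14
- t*(α/2, 14) = 1.7613

Step 2: Calculate margin of error
Margin = 1.7613 × 0.1902 = 0.3350

Step 3: Construct interval
CI = 1.7452 ± 0.3350
CI = (1.4102, 2.0802)

Interpretation: intervals built this way capture the true β₁ in 90% of repeated samples; here the plausible range for the per-unit effect of x on y is 1.4102 to 2.0802.
Since 0 is outside the interval, a two-sided test at α = 0.10 would reject H₀: β₁ = 0.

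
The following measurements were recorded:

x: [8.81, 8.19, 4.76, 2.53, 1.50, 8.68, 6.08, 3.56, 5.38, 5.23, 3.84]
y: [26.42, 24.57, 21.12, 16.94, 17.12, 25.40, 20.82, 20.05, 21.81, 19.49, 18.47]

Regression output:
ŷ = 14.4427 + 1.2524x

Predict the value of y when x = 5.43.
ŷ = 21.2432

To predict y for x = 5.43, substitute into the regression equation:

ŷ = 14.4427 + 1.2524 × 5.43
ŷ = 14.4427 + 6.8005
ŷ = 21.2432

This is a point prediction; actual observations scatter around it by roughly the residual standard deviation.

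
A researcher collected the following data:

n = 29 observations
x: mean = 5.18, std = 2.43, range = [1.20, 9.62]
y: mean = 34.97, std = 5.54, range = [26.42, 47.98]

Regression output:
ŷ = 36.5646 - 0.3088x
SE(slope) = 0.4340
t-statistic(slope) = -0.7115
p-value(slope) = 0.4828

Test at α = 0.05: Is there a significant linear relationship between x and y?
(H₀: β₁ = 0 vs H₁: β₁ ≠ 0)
Since p-value = 0.4828 ≥ α = 0.05, fail to reject H₀ — the slope is not significantly different from 0.

Hypothesis test for the slope coefficient:

H₀: β₁ = 0 (no linear relationship)
H₁: β₁ ≠ 0 (linear relationship exists)

Test statistic: t = β̂₁ / SE(β̂₁) = -0.3088 / 0.4340 = -0.7115

With df = 27, the two-sided p-value for |t| = 0.7115 is 0.4828.

Decision rule: reject H₀ if p-value < α.
p-value = 0.4828 ≥ α = 0.05 → fail to reject H₀.

Conclusion: the linear association between x and y is not significant at the 5% level.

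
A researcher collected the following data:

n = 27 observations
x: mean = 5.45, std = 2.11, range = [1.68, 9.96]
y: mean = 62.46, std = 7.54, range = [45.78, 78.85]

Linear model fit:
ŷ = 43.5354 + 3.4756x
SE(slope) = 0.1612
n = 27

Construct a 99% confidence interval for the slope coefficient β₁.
The 99% CI for β₁ is (3.0263, 3.9249)

Confidence interval for the slope:

The 99% CI for β₁ is: β̂₁ ± t*(α/2, n-2) × SE(β̂₁)

Step 1: Find critical t-value
- Confidence level = 0.99
- Degrees of freedom = n - 2 = 27 - 2 = 25
- t*(α/2, 25) = 2.7874

Step 2: Calculate margin of error
Margin = 2.7874 × 0.1612 = 0.4493

Step 3: Construct interval
CI = 3.4756 ± 0.4493
CI = (3.0263, 3.9249)

Interpretation: each one-unit increase in x is associated with a change in mean y of between 3.0263 and 3.9249, with 99% confidence.
Since 0 is outside the interval, a two-sided test at α = 0.01 would reject H₀: β₁ = 0.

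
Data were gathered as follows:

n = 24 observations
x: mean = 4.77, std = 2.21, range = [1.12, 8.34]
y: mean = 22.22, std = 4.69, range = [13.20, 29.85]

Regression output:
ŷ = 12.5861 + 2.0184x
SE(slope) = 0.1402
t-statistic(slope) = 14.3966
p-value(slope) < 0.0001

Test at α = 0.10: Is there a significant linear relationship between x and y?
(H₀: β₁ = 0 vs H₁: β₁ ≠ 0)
Since p-value < 0.0001 < α = 0.10, reject H₀ — the slope is significantly different from 0.

Hypothesis test for the slope coefficient:

H₀: β₁ = 0 (no linear relationship)
H₁: β₁ ≠ 0 (linear relationship exists)

Test statistic: t = β̂₁ / SE(β̂₁) = 2.0184 / 0.1402 = 14.3966

p < 0.0001: how often a slope estimate this far from 0 (in SE units) would arise by chance if β₁ were truly 0.

Decision rule: reject H₀ if p-value < α.
p-value < 0.0001 < α = 0.10 → reject H₀.

At α = 0.10 the data do provide convincing evidence of a nonzero slope.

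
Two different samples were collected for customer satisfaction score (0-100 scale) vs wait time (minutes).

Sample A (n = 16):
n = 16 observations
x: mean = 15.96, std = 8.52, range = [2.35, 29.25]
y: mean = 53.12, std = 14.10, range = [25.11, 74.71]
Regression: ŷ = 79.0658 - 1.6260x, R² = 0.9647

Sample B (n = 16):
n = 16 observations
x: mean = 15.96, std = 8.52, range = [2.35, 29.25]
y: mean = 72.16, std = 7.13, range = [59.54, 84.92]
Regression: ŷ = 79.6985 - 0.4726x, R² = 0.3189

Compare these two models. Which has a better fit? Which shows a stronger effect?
Model A has the better fit (R² = 0.9647 vs 0.3189). Model A shows the stronger effect (|β₁| = 1.6260 vs 0.4726).

Model Comparison:

Goodness of fit (R²):
- Model A: R² = 0.9647 → 96.47% of variance in satisfaction score explained
- Model B: R² = 0.3189 → 31.89% of variance in satisfaction score explained
- 0.9647 > 0.3189 → Model A has the better fit

Which has the larger per-minute effect? (|β₁|)
- Model A: β₁ = -1.6260 → predicted satisfaction score falls 1.6260 points per additional minute of wait time
- Model B: β₁ = -0.4726 → predicted satisfaction score falls 0.4726 points per additional minute of wait time
- |-1.6260| > |-0.4726| → Model A shows the stronger marginal effect

Notes:
- R² measures how tightly points cluster around the line; β₁ measures how steep the line is — they answer different questions.
- The two samples could reflect different populations, time periods, or measurement quality.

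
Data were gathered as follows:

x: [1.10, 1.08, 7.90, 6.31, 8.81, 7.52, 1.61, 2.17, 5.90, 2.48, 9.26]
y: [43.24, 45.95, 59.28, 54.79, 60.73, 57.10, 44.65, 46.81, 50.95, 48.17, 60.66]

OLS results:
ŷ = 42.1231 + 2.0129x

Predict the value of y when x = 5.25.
ŷ = 52.6908

To predict y for x = 5.25, substitute into the regression equation:

ŷ = 42.1231 + 2.0129 × 5.25
ŷ = 42.1231 + 10.5677
ŷ = 52.6908

This is a point prediction; actual observations scatter around it by roughly the residual standard deviation.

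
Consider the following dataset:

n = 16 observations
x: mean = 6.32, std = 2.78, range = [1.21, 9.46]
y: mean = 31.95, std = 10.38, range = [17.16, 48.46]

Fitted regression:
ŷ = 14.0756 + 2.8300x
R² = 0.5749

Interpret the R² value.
About 57.49% of the variability in y is accounted for by the regression on x (R² = 0.5749) — a moderate linear fit.

R² (coefficient of determination) measures the proportion of variance in y explained by the regression model.

Here R² = 0.5749:
- Explained: 57.49% of the variation in y
- Unexplained (residual): 100% − 57.49% = 42.51%
- Rule of thumb (below 0.3 weak; 0.3 to below 0.7 moderate; 0.7 and above strong) → moderate

Note: R² never decreases when predictors are added, so it should not be used alone to compare models of different size.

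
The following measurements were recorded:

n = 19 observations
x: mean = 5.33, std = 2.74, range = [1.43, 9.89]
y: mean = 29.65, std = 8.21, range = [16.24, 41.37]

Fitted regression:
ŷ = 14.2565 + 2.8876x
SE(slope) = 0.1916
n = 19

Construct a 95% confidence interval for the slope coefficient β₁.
The 95% CI for β₁ is (2.4834, 3.2918)

Confidence interval for the slope:

The 95% CI for β₁ is: β̂₁ ± t*(α/2, n-2) × SE(β̂₁)

Step 1: Find critical t-value
- Confidence level = 0.95
- Degrees of freedom = n - 2 = 19 - 2 = 17
- t*(α/2, 17) = 2.1098

Step 2: Calculate margin of error
Margin = 2.1098 × 0.1916 = 0.4042

Step 3: Construct interval
CI = 2.8876 ± 0.4042
CI = (2.4834, 3.2918)

Interpretation: We are 95% confident that the true slope β₁ lies between 2.4834 and 3.2918.
Both endpoints are positive, so the data support a genuinely positive slope at this confidence level.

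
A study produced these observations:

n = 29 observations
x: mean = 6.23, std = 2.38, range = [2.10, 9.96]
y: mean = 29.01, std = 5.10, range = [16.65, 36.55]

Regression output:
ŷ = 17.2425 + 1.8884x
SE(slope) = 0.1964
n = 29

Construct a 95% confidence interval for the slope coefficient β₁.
The 95% CI for β₁ is (1.4854, 2.2914)

Confidence interval for the slope:

The 95% CI for β₁ is: β̂₁ ± t*(α/2, n-2) × SE(β̂₁)

Step 1: Find critical t-value
- Confidence level = 0.95
- Degrees of freedom = n - 2 = 29 - 2 = 27
- t*(α/2, 27) = 2.0518

Step 2: Calculate margin of error
Margin = 2.0518 × 0.1964 = 0.4030

Step 3: Construct interval
CI = 1.8884 ± 0.4030
CI = (1.4854, 2.2914)

Interpretation: intervals built this way capture the true β₁ in 95% of repeated samples; here the plausible range for the per-unit effect of x on y is 1.4854 to 2.2914.
The interval does not include 0, suggesting a significant linear relationship.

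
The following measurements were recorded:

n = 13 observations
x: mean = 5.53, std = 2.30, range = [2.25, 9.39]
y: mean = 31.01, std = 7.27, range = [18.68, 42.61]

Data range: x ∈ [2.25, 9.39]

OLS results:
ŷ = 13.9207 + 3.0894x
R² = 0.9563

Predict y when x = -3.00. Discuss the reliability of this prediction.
ŷ = 4.6525 (extrapolation — x = -3.00 lies outside [2.25, 9.39], so reliability is low).

Prediction calculation:
ŷ = 13.9207 + 3.0894 × (-3.00)
ŷ = 4.6525

Reliability:
- Data range: x ∈ [2.25, 9.39]
- Prediction point: x = -3.00 is 5.25 units below the observed range → this is EXTRAPOLATION, not interpolation

Why that matters here:
- There are no observations near this x to validate the fitted line there
- The linear relationship may not hold outside the observed range

The R² = 0.9563 only validates the fit within [2.25, 9.39]; treat ŷ = 4.6525 with caution.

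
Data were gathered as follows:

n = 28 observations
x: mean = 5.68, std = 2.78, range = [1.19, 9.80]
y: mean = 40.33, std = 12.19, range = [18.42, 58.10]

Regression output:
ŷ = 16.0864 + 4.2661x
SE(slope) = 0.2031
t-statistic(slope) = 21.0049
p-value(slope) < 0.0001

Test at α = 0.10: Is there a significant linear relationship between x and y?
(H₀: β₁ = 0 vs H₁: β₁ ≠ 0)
p-value < 0.0001 < α = 0.10, so we reject H₀. The relationship is significant.

Hypothesis test for the slope coefficient:

H₀: β₁ = 0 (no linear relationship)
H₁: β₁ ≠ 0 (linear relationship exists)

Test statistic: t = β̂₁ / SE(β̂₁) = 4.2661 / 0.2031 = 21.0049

With df = 26, the two-sided p-value for |t| = 21.0049 is <0.0001.

Decision rule: reject H₀ if p-value < α.
p-value < 0.0001 < α = 0.10 → reject H₀.

Conclusion: the linear association between x and y is significant at the 10% level.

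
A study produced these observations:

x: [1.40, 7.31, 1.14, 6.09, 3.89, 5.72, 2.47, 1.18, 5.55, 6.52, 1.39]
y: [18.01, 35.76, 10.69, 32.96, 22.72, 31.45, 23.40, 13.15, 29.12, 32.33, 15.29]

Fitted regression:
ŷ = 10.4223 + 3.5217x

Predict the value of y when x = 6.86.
ŷ = 34.5812

x = 6.86 lies inside the observed range [1.14, 7.31], so the fitted equation applies directly:

ŷ = 10.4223 + 3.5217 × 6.86
ŷ = 10.4223 + 24.1589
ŷ = 34.5812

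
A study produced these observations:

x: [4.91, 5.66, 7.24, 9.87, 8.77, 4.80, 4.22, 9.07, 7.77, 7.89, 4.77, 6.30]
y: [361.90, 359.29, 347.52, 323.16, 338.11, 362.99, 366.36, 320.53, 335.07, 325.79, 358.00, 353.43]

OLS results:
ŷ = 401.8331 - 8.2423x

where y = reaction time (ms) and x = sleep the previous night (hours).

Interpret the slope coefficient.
For each additional hour of sleep, predicted reaction time decreases by approximately 8.2423 ms.

β₁ = -8.2423 is the change in predicted reaction time (ms) per additional hour of sleep.

Interpretation:
- Sleep up by 1 hour → predicted reaction time decreases by 8.2423 ms
- The effect is assumed constant over the observed range of x (linearity)

(β₀ = 401.8331 is the fitted value at x = 0 and is not part of the slope interpretation.)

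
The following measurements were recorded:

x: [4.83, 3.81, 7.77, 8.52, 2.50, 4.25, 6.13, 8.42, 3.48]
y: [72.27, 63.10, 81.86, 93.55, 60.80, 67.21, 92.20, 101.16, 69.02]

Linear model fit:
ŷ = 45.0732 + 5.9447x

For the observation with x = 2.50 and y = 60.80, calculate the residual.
Residual = 0.8650

The residual is the difference between the actual value and the predicted value:

Residual = y - ŷ

Step 1: Calculate predicted value
ŷ = 45.0732 + 5.9447 × 2.50
ŷ = 59.9350

Step 2: Calculate residual
Residual = 60.80 - 59.9350
Residual = 0.8650

Sign check: y > ŷ, so the point is above the line and the fit underestimates here.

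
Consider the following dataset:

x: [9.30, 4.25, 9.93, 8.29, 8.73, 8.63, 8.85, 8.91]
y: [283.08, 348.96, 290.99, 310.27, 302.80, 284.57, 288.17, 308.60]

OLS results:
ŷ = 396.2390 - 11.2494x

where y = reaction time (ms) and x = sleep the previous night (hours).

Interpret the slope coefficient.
On average, reaction time is about 11.2494 ms lower for every extra hour of sleep.

The slope coefficient β₁ = -11.2494 represents the marginal effect of sleep on reaction time.

Interpretation:
- Sleep up by 1 hour → predicted reaction time decreases by 11.2494 ms
- The effect is assumed constant over the observed range of x (linearity)
- The slope describes association in these data, not necessarily a causal effect

(β₀ = 396.2390 is the fitted value at x = 0 and is not part of the slope interpretation.)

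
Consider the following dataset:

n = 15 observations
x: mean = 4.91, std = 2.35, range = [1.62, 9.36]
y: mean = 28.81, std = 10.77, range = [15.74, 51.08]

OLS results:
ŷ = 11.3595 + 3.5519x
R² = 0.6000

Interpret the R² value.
About 60.00% of the variability in y is accounted for by the regression on x (R² = 0.6000) — a moderate linear fit.

R² (coefficient of determination) measures the proportion of variance in y explained by the regression model.

Here R² = 0.6000:
- Explained: 60.00% of the variation in y
- Unexplained (residual): 100% − 60.00% = 40.00%
- Rule of thumb (below 0.3 weak; 0.3 to below 0.7 moderate; 0.7 and above strong) → moderate

Note: R² never decreases when predictors are added, so it should not be used alone to compare models of different size.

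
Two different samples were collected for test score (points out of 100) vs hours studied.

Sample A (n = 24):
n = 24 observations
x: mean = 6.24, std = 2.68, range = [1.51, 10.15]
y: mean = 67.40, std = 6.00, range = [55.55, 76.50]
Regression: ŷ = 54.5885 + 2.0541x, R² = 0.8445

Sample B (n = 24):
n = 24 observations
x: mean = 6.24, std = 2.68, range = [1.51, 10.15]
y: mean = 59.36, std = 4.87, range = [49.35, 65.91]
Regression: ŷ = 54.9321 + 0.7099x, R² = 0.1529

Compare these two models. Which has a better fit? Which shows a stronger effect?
Model A has the better fit (R² = 0.8445 vs 0.1529). Model A shows the stronger effect (|β₁| = 2.0541 vs 0.7099).

Model Comparison:

Which explains more variance? (R²)
- Model A: R² = 0.8445 → 84.45% of variance in test score explained
- Model B: R² = 0.1529 → 15.29% of variance in test score explained
- 0.8445 > 0.1529 → Model A has the better fit

Which has the larger per-hour effect? (|β₁|)
- Model A: β₁ = 2.0541 → predicted test score rises 2.0541 points per additional hour of study time
- Model B: β₁ = 0.7099 → predicted test score rises 0.7099 points per additional hour of study time
- |2.0541| > |0.7099| → Model A shows the stronger marginal effect

Notes:
- A steeper slope doesn't make a better model if the scatter around the line is large.
- A better fit (higher R²) doesn't necessarily mean a more important relationship.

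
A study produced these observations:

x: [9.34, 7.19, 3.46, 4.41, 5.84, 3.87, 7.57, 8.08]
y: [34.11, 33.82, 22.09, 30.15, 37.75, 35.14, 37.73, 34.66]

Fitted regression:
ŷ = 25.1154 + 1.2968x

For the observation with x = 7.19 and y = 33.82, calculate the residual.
Residual = -0.6194

The residual is the difference between the actual value and the predicted value:

Residual = y - ŷ

Step 1: Calculate predicted value
ŷ = 25.1154 + 1.2968 × 7.19
ŷ = 34.4394

Step 2: Calculate residual
Residual = 33.82 - 34.4394
Residual = -0.6194

Interpretation: the model overestimates the actual value by 0.6194 at this point (negative residual → observation lies below the fitted line).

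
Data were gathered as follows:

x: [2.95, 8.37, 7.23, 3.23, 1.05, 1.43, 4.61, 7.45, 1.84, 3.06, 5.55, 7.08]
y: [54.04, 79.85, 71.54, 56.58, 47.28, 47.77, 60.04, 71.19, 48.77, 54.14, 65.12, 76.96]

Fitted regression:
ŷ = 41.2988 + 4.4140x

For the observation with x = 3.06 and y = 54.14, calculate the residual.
Residual = -0.6656

The residual is the difference between the actual value and the predicted value:

Residual = y - ŷ

Step 1: Calculate predicted value
ŷ = 41.2988 + 4.4140 × 3.06
ŷ = 54.8056

Step 2: Calculate residual
Residual = 54.14 - 54.8056
Residual = -0.6656

Interpretation: the model overestimates the actual value by 0.6656 at this point (negative residual → observation lies below the fitted line).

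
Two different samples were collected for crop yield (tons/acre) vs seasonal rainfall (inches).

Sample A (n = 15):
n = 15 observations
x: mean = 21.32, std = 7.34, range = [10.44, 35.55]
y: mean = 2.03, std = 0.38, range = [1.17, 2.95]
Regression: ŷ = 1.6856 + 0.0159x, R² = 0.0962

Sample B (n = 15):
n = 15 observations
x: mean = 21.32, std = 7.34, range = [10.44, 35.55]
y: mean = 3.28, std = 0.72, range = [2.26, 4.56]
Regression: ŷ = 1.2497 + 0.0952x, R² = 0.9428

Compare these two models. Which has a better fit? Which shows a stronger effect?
Model B has the better fit (R² = 0.9428 vs 0.0962). Model B shows the stronger effect (|β₁| = 0.0952 vs 0.0159).

Model Comparison:

Which explains more variance? (R²)
- Model A: R² = 0.0962 → 9.62% of variance in crop yield explained
- Model B: R² = 0.9428 → 94.28% of variance in crop yield explained
- 0.9428 > 0.0962 → Model B has the better fit

Which has the larger per-inch effect? (|β₁|)
- Model A: β₁ = 0.0159 → predicted crop yield rises 0.0159 tons/acre per additional inch of rainfall
- Model B: β₁ = 0.0952 → predicted crop yield rises 0.0952 tons/acre per additional inch of rainfall
- |0.0159| < |0.0952| → Model B shows the stronger marginal effect

Notes:
- R² measures how tightly points cluster around the line; β₁ measures how steep the line is — they answer different questions.
- A steeper slope doesn't make a better model if the scatter around the line is large.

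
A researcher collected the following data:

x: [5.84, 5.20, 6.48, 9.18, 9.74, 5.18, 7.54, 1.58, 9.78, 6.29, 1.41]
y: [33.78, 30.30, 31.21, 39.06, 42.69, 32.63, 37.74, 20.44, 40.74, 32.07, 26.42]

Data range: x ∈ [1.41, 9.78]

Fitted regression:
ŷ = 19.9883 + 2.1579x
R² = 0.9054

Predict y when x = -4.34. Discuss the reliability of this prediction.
The equation gives ŷ = 10.6230; however x = -4.34 is 5.75 units below the observed range, so this extrapolated value should not be trusted.

Prediction calculation:
ŷ = 19.9883 + 2.1579 × (-4.34)
ŷ = 10.6230

Reliability:
- Data range: x ∈ [1.41, 9.78]
- Prediction point: x = -4.34 is 5.75 units below the observed range → this is EXTRAPOLATION, not interpolation

Why that matters here:
- The linear relationship may not hold outside the observed range
- Real relationships often flatten, saturate, or turn nonlinear at extremes
- There are no observations near this x to validate the fitted line there

A defensible statement: 'if the linear trend continued to x = -4.34, y would be about 10.6230' — the premise is untested.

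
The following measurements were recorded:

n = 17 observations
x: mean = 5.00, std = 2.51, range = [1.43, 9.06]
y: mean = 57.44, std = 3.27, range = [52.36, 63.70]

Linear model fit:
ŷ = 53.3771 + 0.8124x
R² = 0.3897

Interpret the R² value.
About 38.97% of the variability in y is accounted for by the regression on x (R² = 0.3897) — a moderate linear fit.

R² = 1 − SS_res/SS_tot compares the residual scatter to the total scatter of y about its mean.

Here R² = 0.3897:
- Explained: 38.97% of the variation in y
- Unexplained (residual): 100% − 38.97% = 61.03%
- Rule of thumb (below 0.3 weak; 0.3 to below 0.7 moderate; 0.7 and above strong) → moderate

Note: R² says nothing about causation, and a high R² does not by itself mean the linear form is appropriate — check the residuals.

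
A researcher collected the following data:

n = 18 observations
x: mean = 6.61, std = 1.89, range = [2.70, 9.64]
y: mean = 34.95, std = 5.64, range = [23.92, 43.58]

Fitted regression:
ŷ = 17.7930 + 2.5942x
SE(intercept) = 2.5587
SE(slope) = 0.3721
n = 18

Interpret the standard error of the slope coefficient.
SE(slope) = 0.3721 measures the uncertainty in the estimated slope. The coefficient is estimated precisely (SE/|β̂₁| = 14.3%).

SE(β̂₁) = s / √Sxx, where s is the residual standard deviation and Sxx = Σ(x − x̄)². It is the yardstick for how far β̂₁ = 2.5942 could plausibly be from the true slope.

Relative precision:
- SE / |β̂₁| = 0.3721 / 2.5942 = 14.3%
- Rule of thumb (under 20%: precise; 20% to under 50%: moderately precise; 50% or more: imprecise) → precise

Link to the t-test: t = β̂₁ / SE(β̂₁) = 2.5942 / 0.3721 = 6.9718, the statistic for H₀: β₁ = 0.

What drives SE(β̂₁): larger n (here n = 18) → smaller SE; more residual scatter → larger SE.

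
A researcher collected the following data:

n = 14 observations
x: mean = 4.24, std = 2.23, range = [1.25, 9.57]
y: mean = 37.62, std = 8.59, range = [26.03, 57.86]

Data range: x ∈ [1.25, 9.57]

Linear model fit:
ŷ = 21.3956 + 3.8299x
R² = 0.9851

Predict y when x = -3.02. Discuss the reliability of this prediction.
ŷ = 9.8293 (extrapolation — x = -3.02 lies outside [1.25, 9.57], so reliability is low).

Prediction calculation:
ŷ = 21.3956 + 3.8299 × (-3.02)
ŷ = 9.8293

Reliability:
- Data range: x ∈ [1.25, 9.57]
- Prediction point: x = -3.02 is 4.27 units below the observed range → this is EXTRAPOLATION, not interpolation

Why that matters here:
- The standard error of prediction grows with (x − x̄)², and x = -3.02 is far from x̄ = 4.24
- R² describes fit only over the sampled x values; it says nothing about behaviour beyond them

A defensible statement: 'if the linear trend continued to x = -3.02, y would be about 9.8293' — the premise is untested.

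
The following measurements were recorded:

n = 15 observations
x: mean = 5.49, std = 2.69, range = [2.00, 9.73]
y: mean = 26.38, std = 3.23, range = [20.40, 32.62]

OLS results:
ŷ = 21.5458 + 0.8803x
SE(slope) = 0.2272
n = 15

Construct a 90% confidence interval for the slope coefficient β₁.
The 90% CI for β₁ is (0.4780, 1.2826)

Confidence interval for the slope:

The 90% CI for β₁ is: β̂₁ ± t*(α/2, n-2) × SE(β̂₁)

Step 1: Find critical t-value
- Confidence level = 0.9
- Degrees of freedom = n - 2 = 15 - 2 = 13
- t*(α/2, 13) = 1.7709

Step 2: Calculate margin of error
Margin = 1.7709 × 0.2272 = 0.4023

Step 3: Construct interval
CI = 0.8803 ± 0.4023
CI = (0.4780, 1.2826)

Interpretation: intervals built this way capture the true β₁ in 90% of repeated samples; here the plausible range for the per-unit effect of x on y is 0.4780 to 1.2826.
Since 0 is outside the interval, a two-sided test at α = 0.10 would reject H₀: β₁ = 0.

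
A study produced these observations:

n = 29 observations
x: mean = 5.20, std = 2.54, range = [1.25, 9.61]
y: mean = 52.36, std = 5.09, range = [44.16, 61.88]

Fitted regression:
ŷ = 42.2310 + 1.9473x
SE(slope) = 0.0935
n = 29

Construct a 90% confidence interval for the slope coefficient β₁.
The 90% CI for β₁ is (1.7880, 2.1066)

Confidence interval for the slope:

The 90% CI for β₁ is: β̂₁ ± t*(α/2, n-2) × SE(β̂₁)

Step 1: Find critical t-value
- Confidence level = 0.9
- Degrees of freedom = n - 2 = 29 - 2 = 27
- t*(α/2, 27) = 1.7033

Step 2: Calculate margin of error
Margin = 1.7033 × 0.0935 = 0.1593

Step 3: Construct interval
CI = 1.9473 ± 0.1593
CI = (1.7880, 2.1066)

Interpretation: each one-unit increase in x is associated with a change in mean y of between 1.7880 and 2.1066, with 90% confidence.
The interval does not include 0, suggesting a significant linear relationship.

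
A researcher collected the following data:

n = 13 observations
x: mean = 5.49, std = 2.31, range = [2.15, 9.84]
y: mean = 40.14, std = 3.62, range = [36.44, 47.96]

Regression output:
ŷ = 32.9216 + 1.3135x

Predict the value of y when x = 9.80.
ŷ = 45.7939

To predict y for x = 9.80, substitute into the regression equation:

ŷ = 32.9216 + 1.3135 × 9.80
ŷ = 32.9216 + 12.8723
ŷ = 45.7939

This is a point prediction; actual observations scatter around it by roughly the residual standard deviation.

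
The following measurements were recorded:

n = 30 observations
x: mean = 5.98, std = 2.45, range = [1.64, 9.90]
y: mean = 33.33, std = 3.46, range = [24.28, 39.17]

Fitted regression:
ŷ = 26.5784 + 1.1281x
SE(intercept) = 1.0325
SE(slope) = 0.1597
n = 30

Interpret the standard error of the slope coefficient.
The slope 1.1281 is pinned down to within about ±0.1597 (one SE) by these data — relative uncertainty 14.2%, i.e. precise.

SE(β̂₁) = 0.1597 says: if we drew many samples of n = 30 from the same population and refit each time, the fitted slopes would scatter with a standard deviation of roughly 0.1597 around the true β₁.

Relative precision:
- SE / |β̂₁| = 0.1597 / 1.1281 = 14.2%
- Rule of thumb (under 20%: precise; 20% to under 50%: moderately precise; 50% or more: imprecise) → precise

Rough 95% range (±2 SE): 1.1281 ± 0.3194 → (0.8087, 1.4475).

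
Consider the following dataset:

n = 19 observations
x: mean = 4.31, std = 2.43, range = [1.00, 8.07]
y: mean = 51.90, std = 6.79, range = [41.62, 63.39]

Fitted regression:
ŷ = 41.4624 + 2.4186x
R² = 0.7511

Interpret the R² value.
The model explains 75.11% of the variance in y (R² = 0.7511), leaving 24.89% unexplained; the fit is strong.

R² (coefficient of determination) measures the proportion of variance in y explained by the regression model.

Here R² = 0.7511:
- Explained: 75.11% of the variation in y
- Unexplained (residual): 100% − 75.11% = 24.89%
- Rule of thumb (below 0.3 weak; 0.3 to below 0.7 moderate; 0.7 and above strong) → strong

Note: R² never decreases when predictors are added, so it should not be used alone to compare models of different size.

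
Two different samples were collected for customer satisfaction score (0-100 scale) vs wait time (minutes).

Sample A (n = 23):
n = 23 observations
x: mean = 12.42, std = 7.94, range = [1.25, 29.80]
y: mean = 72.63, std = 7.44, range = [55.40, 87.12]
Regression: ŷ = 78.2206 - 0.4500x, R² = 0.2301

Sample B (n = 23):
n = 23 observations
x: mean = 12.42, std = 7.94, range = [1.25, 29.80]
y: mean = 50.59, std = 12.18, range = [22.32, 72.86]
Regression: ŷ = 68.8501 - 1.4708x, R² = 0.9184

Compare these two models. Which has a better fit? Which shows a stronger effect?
Model B has the better fit (R² = 0.9184 vs 0.2301). Model B shows the stronger effect (|β₁| = 1.4708 vs 0.4500).

Model Comparison:

Goodness of fit (R²):
- Model A: R² = 0.2301 → 23.01% of variance in satisfaction score explained
- Model B: R² = 0.9184 → 91.84% of variance in satisfaction score explained
- 0.9184 > 0.2301 → Model B has the better fit

Effect size (slope magnitude):
- Model A: β₁ = -0.4500 → predicted satisfaction score falls 0.4500 points per additional minute of wait time
- Model B: β₁ = -1.4708 → predicted satisfaction score falls 1.4708 points per additional minute of wait time
- |-0.4500| < |-1.4708| → Model B shows the stronger marginal effect

Notes:
- The two samples could reflect different populations, time periods, or measurement quality.
- A better fit (higher R²) doesn't necessarily mean a more important relationship.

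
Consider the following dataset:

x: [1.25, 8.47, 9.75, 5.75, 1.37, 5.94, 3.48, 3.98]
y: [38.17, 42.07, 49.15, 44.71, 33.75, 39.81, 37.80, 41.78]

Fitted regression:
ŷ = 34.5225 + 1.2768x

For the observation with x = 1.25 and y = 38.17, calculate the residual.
Residual = 2.0515

The residual is the difference between the actual value and the predicted value:

Residual = y - ŷ

Step 1: Calculate predicted value
ŷ = 34.5225 + 1.2768 × 1.25
ŷ = 36.1185

Step 2: Calculate residual
Residual = 38.17 - 36.1185
Residual = 2.0515

Interpretation: the model underestimates the actual value by 2.0515 at this point (positive residual → observation lies above the fitted line).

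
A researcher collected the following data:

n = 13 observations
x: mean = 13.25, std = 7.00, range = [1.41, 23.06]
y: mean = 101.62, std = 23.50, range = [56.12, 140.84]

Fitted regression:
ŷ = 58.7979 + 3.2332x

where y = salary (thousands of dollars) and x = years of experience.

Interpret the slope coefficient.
For each additional year of experience, predicted salary increases by approximately 3.2332 thousand dollars.

The slope coefficient β₁ = 3.2332 represents the marginal effect of experience on salary.

Interpretation:
- Experience up by 1 year → predicted salary increases by 3.2332 thousand dollars
- This is a linear approximation: the same per-unit change is assumed across the whole observed x range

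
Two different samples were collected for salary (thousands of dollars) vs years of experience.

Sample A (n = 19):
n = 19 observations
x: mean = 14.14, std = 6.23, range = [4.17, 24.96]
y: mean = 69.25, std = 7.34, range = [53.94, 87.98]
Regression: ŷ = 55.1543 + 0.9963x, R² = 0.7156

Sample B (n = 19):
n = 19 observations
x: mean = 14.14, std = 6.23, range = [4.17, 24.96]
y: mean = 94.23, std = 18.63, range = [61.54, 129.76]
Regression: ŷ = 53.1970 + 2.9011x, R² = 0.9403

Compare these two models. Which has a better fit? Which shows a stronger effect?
Model B has the better fit (R² = 0.9403 vs 0.7156). Model B shows the stronger effect (|β₁| = 2.9011 vs 0.9963).

Model Comparison:

Fit — compare R²:
- Model A: R² = 0.7156 → 71.56% of variance in salary explained
- Model B: R² = 0.9403 → 94.03% of variance in salary explained
- 0.9403 > 0.7156 → Model B has the better fit

Which has the larger per-year effect? (|β₁|)
- Model A: β₁ = 0.9963 → predicted salary rises 0.9963 thousand dollars per additional year of experience
- Model B: β₁ = 2.9011 → predicted salary rises 2.9011 thousand dollars per additional year of experience
- |0.9963| < |2.9011| → Model B shows the stronger marginal effect

Notes:
- A steeper slope doesn't make a better model if the scatter around the line is large.
- The two samples could reflect different populations, time periods, or measurement quality.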